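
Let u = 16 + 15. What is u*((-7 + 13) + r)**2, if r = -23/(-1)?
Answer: 26071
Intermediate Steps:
u = 31
r = 23 (r = -23*(-1) = 23)
u*((-7 + 13) + r)**2 = 31*((-7 + 13) + 23)**2 = 31*(6 + 23)**2 = 31*29**2 = 31*841 = 26071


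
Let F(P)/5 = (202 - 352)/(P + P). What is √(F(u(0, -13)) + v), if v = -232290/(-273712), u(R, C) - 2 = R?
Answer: I*√873974561970/68428 ≈ 13.662*I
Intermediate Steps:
u(R, C) = 2 + R
F(P) = -375/P (F(P) = 5*((202 - 352)/(P + P)) = 5*(-150*1/(2*P)) = 5*(-75/P) = -375/P)
v = 116145/136856 (v = -232290*(-1/273712) = 116145/136856 ≈ 0.84867)
√(F(u(0, -13)) + v) = √(-375/(2 + 0) + 116145/136856) = √(-375/2 + 116145/136856) = √(-25544355/136856) = I*√873974561970/68428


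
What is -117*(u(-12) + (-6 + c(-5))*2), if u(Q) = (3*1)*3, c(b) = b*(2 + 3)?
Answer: 6201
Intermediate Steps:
c(b) = 5*b (c(b) = b*5 = 5*b)
u(Q) = 9 (u(Q) = 3*3 = 9)
-117*(u(-12) + (-6 + c(-5))*2) = -117*(9 + (-6 + 5*(-5))*2) = -117*(9 + (-6 - 25)*2) = -117*(9 - 31*2) = -117*(9 - 62) = -117*(-53) = 6201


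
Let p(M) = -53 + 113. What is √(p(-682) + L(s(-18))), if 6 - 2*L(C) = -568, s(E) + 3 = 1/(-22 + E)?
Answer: √347 ≈ 18.628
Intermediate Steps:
s(E) = -3 + 1/(-22 + E)
L(C) = 287 (L(C) = 3 - ½*(-568) = 3 + 284 = 287)
p(M) = 60
√(p(-682) + L(s(-18))) = √(60 + 287) = √347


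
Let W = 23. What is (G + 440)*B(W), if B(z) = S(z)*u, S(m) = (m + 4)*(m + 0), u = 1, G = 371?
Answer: 503631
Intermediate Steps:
S(m) = m*(4 + m) (S(m) = (4 + m)*m = m*(4 + m))
B(z) = z*(4 + z) (B(z) = (z*(4 + z))*1 = z*(4 + z))
(G + 440)*B(W) = (371 + 440)*(23*(4 + 23)) = 811*(23*27) = 811*621 = 503631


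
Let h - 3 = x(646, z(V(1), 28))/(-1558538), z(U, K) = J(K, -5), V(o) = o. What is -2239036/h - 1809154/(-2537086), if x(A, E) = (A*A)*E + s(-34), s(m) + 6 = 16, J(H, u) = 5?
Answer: -553341761658423497/410536034004 ≈ -1.3479e+6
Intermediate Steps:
s(m) = 10 (s(m) = -6 + 16 = 10)
z(U, K) = 5
x(A, E) = 10 + E*A**2 (x(A, E) = (A*A)*E + 10 = A**2*E + 10 = E*A**2 + 10 = 10 + E*A**2)
h = 1294512/779269 (h = 3 + (10 + 5*646**2)/(-1558538) = 3 + (10 + 5*417316)*(-1/1558538) = 3 + (10 + 2086580)*(-1/1558538) = 3 + 2086590*(-1/1558538) = 3 - 1043295/779269 = 1294512/779269 ≈ 1.6612)
-2239036/h - 1809154/(-2537086) = -2239036/1294512/779269 - 1809154/(-2537086) = -2239036*779269/1294512 - 1809154*(-1/2537086) = -436202836171/323628 + 904577/1268543 = -553341761658423497/410536034004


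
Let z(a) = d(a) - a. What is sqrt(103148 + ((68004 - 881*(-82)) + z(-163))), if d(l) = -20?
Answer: sqrt(243537) ≈ 493.49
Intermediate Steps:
z(a) = -20 - a
sqrt(103148 + ((68004 - 881*(-82)) + z(-163))) = sqrt(103148 + ((68004 - 881*(-82)) + (-20 - 1*(-163)))) = sqrt(103148 + ((68004 + 72242) + (-20 + 163))) = sqrt(103148 + (140246 + 143)) = sqrt(103148 + 140389) = sqrt(243537)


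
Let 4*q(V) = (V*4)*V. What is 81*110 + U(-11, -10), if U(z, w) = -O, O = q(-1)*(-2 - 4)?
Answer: 8916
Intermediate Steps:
q(V) = V² (q(V) = ((V*4)*V)/4 = ((4*V)*V)/4 = (4*V²)/4 = V²)
O = -6 (O = (-1)²*(-2 - 4) = 1*(-6) = -6)
U(z, w) = 6 (U(z, w) = -1*(-6) = 6)
81*110 + U(-11, -10) = 81*110 + 6 = 8910 + 6 = 8916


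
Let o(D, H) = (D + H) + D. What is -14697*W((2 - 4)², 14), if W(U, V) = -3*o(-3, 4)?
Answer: -88182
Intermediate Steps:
o(D, H) = H + 2*D
W(U, V) = 6 (W(U, V) = -3*(4 + 2*(-3)) = -3*(4 - 6) = -3*(-2) = 6)
-14697*W((2 - 4)², 14) = -14697*6 = -88182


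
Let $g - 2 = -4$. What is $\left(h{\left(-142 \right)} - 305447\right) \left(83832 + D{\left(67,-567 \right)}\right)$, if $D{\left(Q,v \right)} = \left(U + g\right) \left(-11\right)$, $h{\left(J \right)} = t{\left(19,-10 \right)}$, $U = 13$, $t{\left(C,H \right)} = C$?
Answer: $-25567683308$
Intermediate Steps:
$g = -2$ ($g = 2 - 4 = -2$)
$h{\left(J \right)} = 19$
$D{\left(Q,v \right)} = -121$ ($D{\left(Q,v \right)} = \left(13 - 2\right) \left(-11\right) = 11 \left(-11\right) = -121$)
$\left(h{\left(-142 \right)} - 305447\right) \left(83832 + D{\left(67,-567 \right)}\right) = \left(19 - 305447\right) \left(83832 - 121\right) = \left(-305428\right) 83711 = -25567683308$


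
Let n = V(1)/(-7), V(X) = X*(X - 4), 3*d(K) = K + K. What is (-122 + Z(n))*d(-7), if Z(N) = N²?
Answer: 11938/21 ≈ 568.48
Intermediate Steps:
d(K) = 2*K/3 (d(K) = (K + K)/3 = (2*K)/3 = 2*K/3)
V(X) = X*(-4 + X)
n = 3/7 (n = (1*(-4 + 1))/(-7) = (1*(-3))*(-⅐) = -3*(-⅐) = 3/7 ≈ 0.42857)
(-122 + Z(n))*d(-7) = (-122 + (3/7)²)*((⅔)*(-7)) = (-122 + 9/49)*(-14/3) = -5969/49*(-14/3) = 11938/21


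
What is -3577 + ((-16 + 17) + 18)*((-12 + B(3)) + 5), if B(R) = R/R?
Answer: -3691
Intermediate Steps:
B(R) = 1
-3577 + ((-16 + 17) + 18)*((-12 + B(3)) + 5) = -3577 + ((-16 + 17) + 18)*((-12 + 1) + 5) = -3577 + (1 + 18)*(-11 + 5) = -3577 + 19*(-6) = -3577 - 114 = -3691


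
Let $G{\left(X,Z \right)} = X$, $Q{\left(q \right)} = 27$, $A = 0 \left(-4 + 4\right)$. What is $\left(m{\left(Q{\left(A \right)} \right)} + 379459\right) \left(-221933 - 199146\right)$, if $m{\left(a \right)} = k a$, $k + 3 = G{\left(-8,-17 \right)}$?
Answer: $-159657155798$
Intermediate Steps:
$A = 0$ ($A = 0 \cdot 0 = 0$)
$k = -11$ ($k = -3 - 8 = -11$)
$m{\left(a \right)} = - 11 a$
$\left(m{\left(Q{\left(A \right)} \right)} + 379459\right) \left(-221933 - 199146\right) = \left(\left(-11\right) 27 + 379459\right) \left(-221933 - 199146\right) = \left(-297 + 379459\right) \left(-421079\right) = 379162 \left(-421079\right) = -159657155798$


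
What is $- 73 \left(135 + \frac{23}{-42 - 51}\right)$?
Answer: $- \frac{914836}{93} \approx -9836.9$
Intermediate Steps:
$- 73 \left(135 + \frac{23}{-42 - 51}\right) = - 73 \left(135 + \frac{23}{-93}\right) = - 73 \left(135 + 23 \left(- \frac{1}{93}\right)\right) = - 73 \left(135 - \frac{23}{93}\right) = \left(-73\right) \frac{12532}{93} = - \frac{914836}{93}$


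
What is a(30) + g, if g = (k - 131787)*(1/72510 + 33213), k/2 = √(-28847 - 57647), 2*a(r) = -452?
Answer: -105793101727619/24170 + 2408274631*I*√86494/36255 ≈ -4.377e+9 + 1.9536e+7*I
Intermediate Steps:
a(r) = -226 (a(r) = (½)*(-452) = -226)
k = 2*I*√86494 (k = 2*√(-28847 - 57647) = 2*√(-86494) = 2*(I*√86494) = 2*I*√86494 ≈ 588.2*I)
g = -105793096265199/24170 + 2408274631*I*√86494/36255 (g = (2*I*√86494 - 131787)*(1/72510 + 33213) = (-131787 + 2*I*√86494)*(1/72510 + 33213) = (-131787 + 2*I*√86494)*(2408274631/72510) = -105793096265199/24170 + 2408274631*I*√86494/36255 ≈ -4.377e+9 + 1.9536e+7*I)
a(30) + g = -226 + (-105793096265199/24170 + 2408274631*I*√86494/36255) = -105793101727619/24170 + 2408274631*I*√86494/36255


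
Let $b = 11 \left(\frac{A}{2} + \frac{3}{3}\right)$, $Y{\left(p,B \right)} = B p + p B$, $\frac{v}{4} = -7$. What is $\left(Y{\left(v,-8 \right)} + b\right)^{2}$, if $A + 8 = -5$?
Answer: $\frac{600625}{4} \approx 1.5016 \cdot 10^{5}$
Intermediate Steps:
$A = -13$ ($A = -8 - 5 = -13$)
$v = -28$ ($v = 4 \left(-7\right) = -28$)
$Y{\left(p,B \right)} = 2 B p$ ($Y{\left(p,B \right)} = B p + B p = 2 B p$)
$b = - \frac{121}{2}$ ($b = 11 \left(- \frac{13}{2} + \frac{3}{3}\right) = 11 \left(\left(-13\right) \frac{1}{2} + 3 \cdot \frac{1}{3}\right) = 11 \left(- \frac{13}{2} + 1\right) = 11 \left(- \frac{11}{2}\right) = - \frac{121}{2} \approx -60.5$)
$\left(Y{\left(v,-8 \right)} + b\right)^{2} = \left(2 \left(-8\right) \left(-28\right) - \frac{121}{2}\right)^{2} = \left(448 - \frac{121}{2}\right)^{2} = \left(\frac{775}{2}\right)^{2} = \frac{600625}{4}$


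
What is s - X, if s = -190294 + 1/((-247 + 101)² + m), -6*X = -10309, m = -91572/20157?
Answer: -27494544718721/143191680 ≈ -1.9201e+5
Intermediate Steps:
m = -30524/6719 (m = -91572*1/20157 = -30524/6719 ≈ -4.5429)
X = 10309/6 (X = -⅙*(-10309) = 10309/6 ≈ 1718.2)
s = -27248517547201/143191680 (s = -190294 + 1/((-247 + 101)² - 30524/6719) = -190294 + 1/((-146)² - 30524/6719) = -190294 + 1/(21316 - 30524/6719) = -190294 + 1/(143191680/6719) = -190294 + 6719/143191680 = -27248517547201/143191680 ≈ -1.9029e+5)
s - X = -27248517547201/143191680 - 1*10309/6 = -27248517547201/143191680 - 10309/6 = -27494544718721/143191680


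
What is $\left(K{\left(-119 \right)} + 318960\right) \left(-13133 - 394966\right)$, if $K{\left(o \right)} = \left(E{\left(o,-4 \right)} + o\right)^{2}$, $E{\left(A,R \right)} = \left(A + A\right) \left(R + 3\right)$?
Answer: $-135946346979$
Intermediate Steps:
$E{\left(A,R \right)} = 2 A \left(3 + R\right)$
$K{\left(o \right)} = o^{2}$ ($K{\left(o \right)} = \left(2 o \left(3 - 4\right) + o\right)^{2} = \left(2 o \left(-1\right) + o\right)^{2} = \left(- 2 o + o\right)^{2} = \left(- o\right)^{2} = o^{2}$)
$\left(K{\left(-119 \right)} + 318960\right) \left(-13133 - 394966\right) = \left(\left(-119\right)^{2} + 318960\right) \left(-13133 - 394966\right) = \left(14161 + 318960\right) \left(-408099\right) = 333121 \left(-408099\right) = -135946346979$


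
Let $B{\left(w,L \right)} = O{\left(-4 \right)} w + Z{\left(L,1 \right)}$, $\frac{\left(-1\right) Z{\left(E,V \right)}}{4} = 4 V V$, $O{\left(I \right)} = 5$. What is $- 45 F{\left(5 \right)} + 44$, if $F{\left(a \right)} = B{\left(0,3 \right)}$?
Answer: $764$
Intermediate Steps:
$Z{\left(E,V \right)} = - 16 V^{2}$ ($Z{\left(E,V \right)} = - 4 \cdot 4 V V = - 4 \cdot 4 V^{2} = - 16 V^{2}$)
$B{\left(w,L \right)} = -16 + 5 w$ ($B{\left(w,L \right)} = 5 w - 16 \cdot 1^{2} = 5 w - 16 = -16 + 5 w$)
$F{\left(a \right)} = -16$ ($F{\left(a \right)} = -16 + 5 \cdot 0 = -16 + 0 = -16$)
$- 45 F{\left(5 \right)} + 44 = \left(-45\right) \left(-16\right) + 44 = 720 + 44 = 764$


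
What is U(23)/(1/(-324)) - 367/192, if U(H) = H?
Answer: -1431151/192 ≈ -7453.9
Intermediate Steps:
U(23)/(1/(-324)) - 367/192 = 23/(1/(-324)) - 367/192 = 23/(-1/324) - 367*1/192 = 23*(-324) - 367/192 = -7452 - 367/192 = -1431151/192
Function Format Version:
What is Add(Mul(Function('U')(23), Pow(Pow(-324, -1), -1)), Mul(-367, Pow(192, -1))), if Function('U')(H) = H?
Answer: Rational(-1431151, 192) ≈ -7453.9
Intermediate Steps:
Add(Mul(Function('U')(23), Pow(Pow(-324, -1), -1)), Mul(-367, Pow(192, -1))) = Add(Mul(23, Pow(Pow(-324, -1), -1)), Mul(-367, Pow(192, -1))) = Add(Mul(23, Pow(Rational(-1, 324), -1)), Mul(-367, Rational(1, 192))) = Add(Mul(23, -324), Rational(-367, 192)) = Add(-7452, Rational(-367, 192)) = Rational(-1431151, 192)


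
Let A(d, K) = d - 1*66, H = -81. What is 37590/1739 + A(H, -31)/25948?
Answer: 975129687/45123572 ≈ 21.610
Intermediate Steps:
A(d, K) = -66 + d (A(d, K) = d - 66 = -66 + d)
37590/1739 + A(H, -31)/25948 = 37590/1739 + (-66 - 81)/25948 = 37590*(1/1739) - 147*1/25948 = 37590/1739 - 147/25948 = 975129687/45123572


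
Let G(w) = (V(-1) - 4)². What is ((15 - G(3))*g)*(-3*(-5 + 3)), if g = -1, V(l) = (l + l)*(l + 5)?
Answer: 774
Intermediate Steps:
V(l) = 2*l*(5 + l) (V(l) = (2*l)*(5 + l) = 2*l*(5 + l))
G(w) = 144 (G(w) = (2*(-1)*(5 - 1) - 4)² = (2*(-1)*4 - 4)² = (-8 - 4)² = (-12)² = 144)
((15 - G(3))*g)*(-3*(-5 + 3)) = ((15 - 1*144)*(-1))*(-3*(-5 + 3)) = ((15 - 144)*(-1))*(-3*(-2)) = -129*(-1)*6 = 129*6 = 774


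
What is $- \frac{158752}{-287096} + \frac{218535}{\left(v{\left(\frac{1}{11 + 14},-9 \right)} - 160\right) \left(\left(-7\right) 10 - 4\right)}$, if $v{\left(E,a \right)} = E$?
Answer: $\frac{67312164723}{3539965454} \approx 19.015$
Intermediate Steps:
$- \frac{158752}{-287096} + \frac{218535}{\left(v{\left(\frac{1}{11 + 14},-9 \right)} - 160\right) \left(\left(-7\right) 10 - 4\right)} = - \frac{158752}{-287096} + \frac{218535}{\left(\frac{1}{11 + 14} - 160\right) \left(\left(-7\right) 10 - 4\right)} = \left(-158752\right) \left(- \frac{1}{287096}\right) + \frac{218535}{\left(\frac{1}{25} - 160\right) \left(-70 - 4\right)} = \frac{19844}{35887} + \frac{218535}{\left(\frac{1}{25} - 160\right) \left(-74\right)} = \frac{19844}{35887} + \frac{218535}{\left(- \frac{3999}{25}\right) \left(-74\right)} = \frac{19844}{35887} + \frac{218535}{\frac{295926}{25}} = \frac{19844}{35887} + 218535 \cdot \frac{25}{295926} = \frac{19844}{35887} + \frac{1821125}{98642} = \frac{67312164723}{3539965454}$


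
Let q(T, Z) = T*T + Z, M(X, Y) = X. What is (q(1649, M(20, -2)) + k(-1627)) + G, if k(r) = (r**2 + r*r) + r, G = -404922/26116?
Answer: 104618560955/13058 ≈ 8.0118e+6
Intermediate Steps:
G = -202461/13058 (G = -404922*1/26116 = -202461/13058 ≈ -15.505)
q(T, Z) = Z + T**2 (q(T, Z) = T**2 + Z = Z + T**2)
k(r) = r + 2*r**2 (k(r) = (r**2 + r**2) + r = 2*r**2 + r = r + 2*r**2)
(q(1649, M(20, -2)) + k(-1627)) + G = ((20 + 1649**2) - 1627*(1 + 2*(-1627))) - 202461/13058 = ((20 + 2719201) - 1627*(1 - 3254)) - 202461/13058 = (2719221 - 1627*(-3253)) - 202461/13058 = (2719221 + 5292631) - 202461/13058 = 8011852 - 202461/13058 = 104618560955/13058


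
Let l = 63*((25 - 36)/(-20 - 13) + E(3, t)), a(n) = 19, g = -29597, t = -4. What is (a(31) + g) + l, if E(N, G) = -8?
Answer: -30061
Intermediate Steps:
l = -483 (l = 63*((25 - 36)/(-20 - 13) - 8) = 63*(-11/(-33) - 8) = 63*(-11*(-1/33) - 8) = 63*(⅓ - 8) = 63*(-23/3) = -483)
(a(31) + g) + l = (19 - 29597) - 483 = -29578 - 483 = -30061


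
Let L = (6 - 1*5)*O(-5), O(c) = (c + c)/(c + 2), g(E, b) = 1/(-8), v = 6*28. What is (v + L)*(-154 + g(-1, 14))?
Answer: -105627/4 ≈ -26407.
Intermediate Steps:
v = 168
g(E, b) = -⅛
O(c) = 2*c/(2 + c) (O(c) = (2*c)/(2 + c) = 2*c/(2 + c))
L = 10/3 (L = (6 - 1*5)*(2*(-5)/(2 - 5)) = (6 - 5)*(2*(-5)/(-3)) = 1*(2*(-5)*(-⅓)) = 1*(10/3) = 10/3 ≈ 3.3333)
(v + L)*(-154 + g(-1, 14)) = (168 + 10/3)*(-154 - ⅛) = (514/3)*(-1233/8) = -105627/4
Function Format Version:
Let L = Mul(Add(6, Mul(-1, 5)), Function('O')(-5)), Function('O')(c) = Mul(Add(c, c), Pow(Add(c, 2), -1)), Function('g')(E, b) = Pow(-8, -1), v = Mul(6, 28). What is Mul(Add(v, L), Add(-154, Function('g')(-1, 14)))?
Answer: Rational(-105627, 4) ≈ -26407.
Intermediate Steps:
v = 168
Function('g')(E, b) = Rational(-1, 8)
Function('O')(c) = Mul(2, c, Pow(Add(2, c), -1)) (Function('O')(c) = Mul(Mul(2, c), Pow(Add(2, c), -1)) = Mul(2, c, Pow(Add(2, c), -1)))
L = Rational(10, 3) (L = Mul(Add(6, Mul(-1, 5)), Mul(2, -5, Pow(Add(2, -5), -1))) = Mul(Add(6, -5), Mul(2, -5, Pow(-3, -1))) = Mul(1, Mul(2, -5, Rational(-1, 3))) = Mul(1, Rational(10, 3)) = Rational(10, 3) ≈ 3.3333)
Mul(Add(v, L), Add(-154, Function('g')(-1, 14))) = Mul(Add(168, Rational(10, 3)), Add(-154, Rational(-1, 8))) = Mul(Rational(514, 3), Rational(-1233, 8)) = Rational(-105627, 4)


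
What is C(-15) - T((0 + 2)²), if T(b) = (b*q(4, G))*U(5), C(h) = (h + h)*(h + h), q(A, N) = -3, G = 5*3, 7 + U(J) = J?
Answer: 876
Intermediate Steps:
U(J) = -7 + J
G = 15
C(h) = 4*h² (C(h) = (2*h)*(2*h) = 4*h²)
T(b) = 6*b (T(b) = (b*(-3))*(-7 + 5) = -3*b*(-2) = 6*b)
C(-15) - T((0 + 2)²) = 4*(-15)² - 6*(0 + 2)² = 4*225 - 6*2² = 900 - 6*4 = 900 - 1*24 = 900 - 24 = 876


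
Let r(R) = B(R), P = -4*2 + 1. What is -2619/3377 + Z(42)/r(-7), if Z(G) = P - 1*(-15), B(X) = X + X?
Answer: -31841/23639 ≈ -1.3470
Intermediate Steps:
P = -7 (P = -8 + 1 = -7)
B(X) = 2*X
r(R) = 2*R
Z(G) = 8 (Z(G) = -7 - 1*(-15) = -7 + 15 = 8)
-2619/3377 + Z(42)/r(-7) = -2619/3377 + 8/((2*(-7))) = -2619*1/3377 + 8/(-14) = -2619/3377 + 8*(-1/14) = -2619/3377 - 4/7 = -31841/23639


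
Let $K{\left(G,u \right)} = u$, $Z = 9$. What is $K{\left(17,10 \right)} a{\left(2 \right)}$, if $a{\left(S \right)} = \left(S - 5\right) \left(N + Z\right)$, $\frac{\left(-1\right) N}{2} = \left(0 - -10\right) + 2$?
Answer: $450$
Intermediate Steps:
$N = -24$ ($N = - 2 \left(\left(0 - -10\right) + 2\right) = - 2 \left(\left(0 + 10\right) + 2\right) = - 2 \left(10 + 2\right) = \left(-2\right) 12 = -24$)
$a{\left(S \right)} = 75 - 15 S$ ($a{\left(S \right)} = \left(S - 5\right) \left(-24 + 9\right) = \left(-5 + S\right) \left(-15\right) = 75 - 15 S$)
$K{\left(17,10 \right)} a{\left(2 \right)} = 10 \left(75 - 30\right) = 10 \cdot 45 = 450$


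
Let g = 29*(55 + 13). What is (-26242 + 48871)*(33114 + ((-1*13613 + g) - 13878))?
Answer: 171867255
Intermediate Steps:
g = 1972 (g = 29*68 = 1972)
(-26242 + 48871)*(33114 + ((-1*13613 + g) - 13878)) = (-26242 + 48871)*(33114 + ((-1*13613 + 1972) - 13878)) = 22629*(33114 + ((-13613 + 1972) - 13878)) = 22629*(33114 + (-11641 - 13878)) = 22629*(33114 - 25519) = 22629*7595 = 171867255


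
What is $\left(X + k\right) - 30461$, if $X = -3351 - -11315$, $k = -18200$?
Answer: $-40697$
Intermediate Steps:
$X = 7964$ ($X = -3351 + 11315 = 7964$)
$\left(X + k\right) - 30461 = \left(7964 - 18200\right) - 30461 = -10236 - 30461 = -40697$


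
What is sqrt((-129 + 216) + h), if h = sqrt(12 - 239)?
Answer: sqrt(87 + I*sqrt(227)) ≈ 9.362 + 0.80466*I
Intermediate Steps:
h = I*sqrt(227) (h = sqrt(-227) = I*sqrt(227) ≈ 15.067*I)
sqrt((-129 + 216) + h) = sqrt((-129 + 216) + I*sqrt(227)) = sqrt(87 + I*sqrt(227))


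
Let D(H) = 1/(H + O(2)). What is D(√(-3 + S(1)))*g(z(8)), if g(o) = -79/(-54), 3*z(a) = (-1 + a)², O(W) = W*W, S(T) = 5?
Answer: 79/189 - 79*√2/756 ≈ 0.27021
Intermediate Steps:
O(W) = W²
z(a) = (-1 + a)²/3
g(o) = 79/54 (g(o) = -79*(-1/54) = 79/54)
D(H) = 1/(4 + H) (D(H) = 1/(H + 2²) = 1/(H + 4) = 1/(4 + H))
D(√(-3 + S(1)))*g(z(8)) = (79/54)/(4 + √(-3 + 5)) = (79/54)/(4 + √2) = 79/(54*(4 + √2))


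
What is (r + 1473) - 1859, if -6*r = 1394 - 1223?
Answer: -829/2 ≈ -414.50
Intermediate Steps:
r = -57/2 (r = -(1394 - 1223)/6 = -⅙*171 = -57/2 ≈ -28.500)
(r + 1473) - 1859 = (-57/2 + 1473) - 1859 = 2889/2 - 1859 = -829/2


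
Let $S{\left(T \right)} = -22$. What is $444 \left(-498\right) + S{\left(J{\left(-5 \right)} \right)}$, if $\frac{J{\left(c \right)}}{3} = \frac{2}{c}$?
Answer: $-221134$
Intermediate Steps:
$J{\left(c \right)} = \frac{6}{c}$ ($J{\left(c \right)} = 3 \frac{2}{c} = \frac{6}{c}$)
$444 \left(-498\right) + S{\left(J{\left(-5 \right)} \right)} = 444 \left(-498\right) - 22 = -221112 - 22 = -221134$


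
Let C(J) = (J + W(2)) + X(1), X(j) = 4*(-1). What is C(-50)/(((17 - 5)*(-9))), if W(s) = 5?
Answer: 49/108 ≈ 0.45370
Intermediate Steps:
X(j) = -4
C(J) = 1 + J (C(J) = (J + 5) - 4 = (5 + J) - 4 = 1 + J)
C(-50)/(((17 - 5)*(-9))) = (1 - 50)/(((17 - 5)*(-9))) = -49/(12*(-9)) = -49/(-108) = -49*(-1/108) = 49/108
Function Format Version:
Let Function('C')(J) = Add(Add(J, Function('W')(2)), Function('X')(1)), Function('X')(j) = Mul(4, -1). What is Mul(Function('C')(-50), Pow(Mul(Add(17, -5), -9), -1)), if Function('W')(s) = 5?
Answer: Rational(49, 108) ≈ 0.45370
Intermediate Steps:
Function('X')(j) = -4
Function('C')(J) = Add(1, J) (Function('C')(J) = Add(Add(J, 5), -4) = Add(Add(5, J), -4) = Add(1, J))
Mul(Function('C')(-50), Pow(Mul(Add(17, -5), -9), -1)) = Mul(Add(1, -50), Pow(Mul(Add(17, -5), -9), -1)) = Mul(-49, Pow(Mul(12, -9), -1)) = Mul(-49, Pow(-108, -1)) = Mul(-49, Rational(-1, 108)) = Rational(49, 108)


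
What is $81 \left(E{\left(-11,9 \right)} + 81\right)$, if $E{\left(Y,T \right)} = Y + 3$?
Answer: $5913$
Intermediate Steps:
$E{\left(Y,T \right)} = 3 + Y$
$81 \left(E{\left(-11,9 \right)} + 81\right) = 81 \left(\left(3 - 11\right) + 81\right) = 81 \left(-8 + 81\right) = 81 \cdot 73 = 5913$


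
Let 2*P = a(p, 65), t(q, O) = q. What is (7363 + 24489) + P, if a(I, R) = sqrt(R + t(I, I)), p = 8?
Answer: 31852 + sqrt(73)/2 ≈ 31856.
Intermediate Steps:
a(I, R) = sqrt(I + R) (a(I, R) = sqrt(R + I) = sqrt(I + R))
P = sqrt(73)/2 (P = sqrt(8 + 65)/2 = sqrt(73)/2 ≈ 4.2720)
(7363 + 24489) + P = (7363 + 24489) + sqrt(73)/2 = 31852 + sqrt(73)/2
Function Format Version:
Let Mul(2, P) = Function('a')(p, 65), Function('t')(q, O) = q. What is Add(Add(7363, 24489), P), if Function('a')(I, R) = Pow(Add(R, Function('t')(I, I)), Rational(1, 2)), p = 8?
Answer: Add(31852, Mul(Rational(1, 2), Pow(73, Rational(1, 2)))) ≈ 31856.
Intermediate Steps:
Function('a')(I, R) = Pow(Add(I, R), Rational(1, 2)) (Function('a')(I, R) = Pow(Add(R, I), Rational(1, 2)) = Pow(Add(I, R), Rational(1, 2)))
P = Mul(Rational(1, 2), Pow(73, Rational(1, 2))) (P = Mul(Rational(1, 2), Pow(Add(8, 65), Rational(1, 2))) = Mul(Rational(1, 2), Pow(73, Rational(1, 2))) ≈ 4.2720)
Add(Add(7363, 24489), P) = Add(Add(7363, 24489), Mul(Rational(1, 2), Pow(73, Rational(1, 2)))) = Add(31852, Mul(Rational(1, 2), Pow(73, Rational(1, 2))))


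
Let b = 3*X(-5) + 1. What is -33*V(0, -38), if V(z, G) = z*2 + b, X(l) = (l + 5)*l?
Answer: -33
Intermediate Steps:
X(l) = l*(5 + l) (X(l) = (5 + l)*l = l*(5 + l))
b = 1 (b = 3*(-5*(5 - 5)) + 1 = 3*(-5*0) + 1 = 3*0 + 1 = 0 + 1 = 1)
V(z, G) = 1 + 2*z (V(z, G) = z*2 + 1 = 2*z + 1 = 1 + 2*z)
-33*V(0, -38) = -33*(1 + 2*0) = -33*(1 + 0) = -33*1 = -33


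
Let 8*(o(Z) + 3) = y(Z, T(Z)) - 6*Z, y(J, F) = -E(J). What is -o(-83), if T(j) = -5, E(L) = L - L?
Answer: -237/4 ≈ -59.250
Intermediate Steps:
E(L) = 0
y(J, F) = 0 (y(J, F) = -1*0 = 0)
o(Z) = -3 - 3*Z/4 (o(Z) = -3 + (0 - 6*Z)/8 = -3 + (-6*Z)/8 = -3 - 3*Z/4)
-o(-83) = -(-3 - ¾*(-83)) = -(-3 + 249/4) = -1*237/4 = -237/4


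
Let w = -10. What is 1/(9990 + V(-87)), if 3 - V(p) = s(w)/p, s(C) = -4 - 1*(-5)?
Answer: 87/869392 ≈ 0.00010007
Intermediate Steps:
s(C) = 1 (s(C) = -4 + 5 = 1)
V(p) = 3 - 1/p
1/(9990 + V(-87)) = 1/(9990 + (3 - 1/(-87))) = 1/(9990 + (3 - 1*(-1/87))) = 1/(9990 + (3 + 1/87)) = 1/(9990 + 262/87) = 1/(869392/87) = 87/869392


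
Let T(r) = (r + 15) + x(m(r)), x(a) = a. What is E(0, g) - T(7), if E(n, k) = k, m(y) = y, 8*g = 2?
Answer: -115/4 ≈ -28.750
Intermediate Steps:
g = ¼ (g = (⅛)*2 = ¼ ≈ 0.25000)
T(r) = 15 + 2*r (T(r) = (r + 15) + r = (15 + r) + r = 15 + 2*r)
E(0, g) - T(7) = ¼ - (15 + 2*7) = ¼ - (15 + 14) = ¼ - 1*29 = ¼ - 29 = -115/4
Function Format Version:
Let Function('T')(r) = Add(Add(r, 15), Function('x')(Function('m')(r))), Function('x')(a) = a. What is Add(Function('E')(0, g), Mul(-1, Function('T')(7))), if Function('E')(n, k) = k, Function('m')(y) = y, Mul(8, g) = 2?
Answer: Rational(-115, 4) ≈ -28.750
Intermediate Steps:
g = Rational(1, 4) (g = Mul(Rational(1, 8), 2) = Rational(1, 4) ≈ 0.25000)
Function('T')(r) = Add(15, Mul(2, r)) (Function('T')(r) = Add(Add(r, 15), r) = Add(Add(15, r), r) = Add(15, Mul(2, r)))
Add(Function('E')(0, g), Mul(-1, Function('T')(7))) = Add(Rational(1, 4), Mul(-1, Add(15, Mul(2, 7)))) = Add(Rational(1, 4), Mul(-1, Add(15, 14))) = Add(Rational(1, 4), Mul(-1, 29)) = Add(Rational(1, 4), -29) = Rational(-115, 4)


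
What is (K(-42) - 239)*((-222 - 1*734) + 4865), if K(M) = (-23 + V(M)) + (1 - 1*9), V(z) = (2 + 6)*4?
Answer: -930342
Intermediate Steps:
V(z) = 32 (V(z) = 8*4 = 32)
K(M) = 1 (K(M) = (-23 + 32) + (1 - 1*9) = 9 + (1 - 9) = 9 - 8 = 1)
(K(-42) - 239)*((-222 - 1*734) + 4865) = (1 - 239)*((-222 - 1*734) + 4865) = -238*((-222 - 734) + 4865) = -238*(-956 + 4865) = -238*3909 = -930342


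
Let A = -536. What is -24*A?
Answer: 12864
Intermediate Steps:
-24*A = -24*(-536) = 12864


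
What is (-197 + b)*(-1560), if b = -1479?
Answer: 2614560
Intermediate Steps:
(-197 + b)*(-1560) = (-197 - 1479)*(-1560) = -1676*(-1560) = 2614560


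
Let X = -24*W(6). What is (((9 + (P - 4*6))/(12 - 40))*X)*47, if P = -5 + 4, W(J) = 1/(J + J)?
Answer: -376/7 ≈ -53.714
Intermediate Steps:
W(J) = 1/(2*J)
P = -1
X = -2 (X = -12/6 = -24*1/12 = -2)
(((9 + (P - 4*6))/(12 - 40))*X)*47 = (((9 + (-1 - 4*6))/(12 - 40))*(-2))*47 = (((9 + (-1 - 24))/(-28))*(-2))*47 = (((9 - 25)*(-1/28))*(-2))*47 = (-16*(-1/28)*(-2))*47 = ((4/7)*(-2))*47 = -8/7*47 = -376/7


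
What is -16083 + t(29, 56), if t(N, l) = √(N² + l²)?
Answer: -16083 + √3977 ≈ -16020.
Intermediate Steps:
-16083 + t(29, 56) = -16083 + √(29² + 56²) = -16083 + √(841 + 3136) = -16083 + √3977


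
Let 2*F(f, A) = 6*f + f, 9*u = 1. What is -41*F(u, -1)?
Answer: -287/18 ≈ -15.944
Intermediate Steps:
u = ⅑ (u = (⅑)*1 = ⅑ ≈ 0.11111)
F(f, A) = 7*f/2 (F(f, A) = (6*f + f)/2 = (7*f)/2 = 7*f/2)
-41*F(u, -1) = -287/(2*9) = -41*7/18 = -287/18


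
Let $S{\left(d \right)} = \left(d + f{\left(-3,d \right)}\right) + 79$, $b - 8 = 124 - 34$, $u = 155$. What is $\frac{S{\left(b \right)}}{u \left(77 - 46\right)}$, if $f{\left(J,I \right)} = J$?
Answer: $\frac{174}{4805} \approx 0.036212$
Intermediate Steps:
$b = 98$ ($b = 8 + \left(124 - 34\right) = 8 + 90 = 98$)
$S{\left(d \right)} = 76 + d$ ($S{\left(d \right)} = \left(d - 3\right) + 79 = \left(-3 + d\right) + 79 = 76 + d$)
$\frac{S{\left(b \right)}}{u \left(77 - 46\right)} = \frac{76 + 98}{155 \left(77 - 46\right)} = \frac{174}{155 \cdot 31} = \frac{174}{4805}$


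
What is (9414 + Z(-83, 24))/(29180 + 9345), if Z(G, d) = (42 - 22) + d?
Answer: 9458/38525 ≈ 0.24550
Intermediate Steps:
Z(G, d) = 20 + d
(9414 + Z(-83, 24))/(29180 + 9345) = (9414 + (20 + 24))/(29180 + 9345) = (9414 + 44)/38525 = 9458*(1/38525) = 9458/38525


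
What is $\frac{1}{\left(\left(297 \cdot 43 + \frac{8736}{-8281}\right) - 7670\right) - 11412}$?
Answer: $- \frac{91}{574397} \approx -0.00015843$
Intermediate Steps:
$\frac{1}{\left(\left(297 \cdot 43 + \frac{8736}{-8281}\right) - 7670\right) - 11412} = \frac{1}{\left(\left(12771 + 8736 \left(- \frac{1}{8281}\right)\right) - 7670\right) - 11412} = \frac{1}{\left(\left(12771 - \frac{96}{91}\right) - 7670\right) - 11412} = \frac{1}{\left(\frac{1162065}{91} - 7670\right) - 11412} = \frac{1}{\frac{464095}{91} - 11412} = \frac{1}{- \frac{574397}{91}} = - \frac{91}{574397}$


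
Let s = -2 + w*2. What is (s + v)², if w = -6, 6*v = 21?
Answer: 441/4 ≈ 110.25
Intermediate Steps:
v = 7/2 (v = (⅙)*21 = 7/2 ≈ 3.5000)
s = -14 (s = -2 - 6*2 = -2 - 12 = -14)
(s + v)² = (-14 + 7/2)² = (-21/2)² = 441/4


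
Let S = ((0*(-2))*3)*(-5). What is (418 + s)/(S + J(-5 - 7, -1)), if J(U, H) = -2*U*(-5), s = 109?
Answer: -527/120 ≈ -4.3917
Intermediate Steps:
J(U, H) = 10*U
S = 0 (S = (0*3)*(-5) = 0*(-5) = 0)
(418 + s)/(S + J(-5 - 7, -1)) = (418 + 109)/(0 + 10*(-5 - 7)) = 527/(0 + 10*(-12)) = 527/(0 - 120) = 527/(-120) = 527*(-1/120) = -527/120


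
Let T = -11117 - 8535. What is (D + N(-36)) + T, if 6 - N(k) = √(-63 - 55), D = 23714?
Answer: 4068 - I*√118 ≈ 4068.0 - 10.863*I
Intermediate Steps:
N(k) = 6 - I*√118 (N(k) = 6 - √(-63 - 55) = 6 - √(-118) = 6 - I*√118)
T = -19652
(D + N(-36)) + T = (23714 + (6 - I*√118)) - 19652 = (23720 - I*√118) - 19652 = 4068 - I*√118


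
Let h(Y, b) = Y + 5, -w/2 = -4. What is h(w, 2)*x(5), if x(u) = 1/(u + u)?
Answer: 13/10 ≈ 1.3000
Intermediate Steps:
w = 8 (w = -2*(-4) = 8)
h(Y, b) = 5 + Y
x(u) = 1/(2*u)
h(w, 2)*x(5) = (5 + 8)*((1/2)/5) = 13*((1/2)*(1/5)) = 13*(1/10) = 13/10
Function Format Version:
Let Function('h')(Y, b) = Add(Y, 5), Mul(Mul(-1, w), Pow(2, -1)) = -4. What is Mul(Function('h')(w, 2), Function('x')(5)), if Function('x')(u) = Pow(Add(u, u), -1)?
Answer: Rational(13, 10) ≈ 1.3000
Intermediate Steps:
w = 8 (w = Mul(-2, -4) = 8)
Function('h')(Y, b) = Add(5, Y)
Function('x')(u) = Mul(Rational(1, 2), Pow(u, -1)) (Function('x')(u) = Pow(Mul(2, u), -1) = Mul(Rational(1, 2), Pow(u, -1)))
Mul(Function('h')(w, 2), Function('x')(5)) = Mul(Add(5, 8), Mul(Rational(1, 2), Pow(5, -1))) = Mul(13, Mul(Rational(1, 2), Rational(1, 5))) = Mul(13, Rational(1, 10)) = Rational(13, 10)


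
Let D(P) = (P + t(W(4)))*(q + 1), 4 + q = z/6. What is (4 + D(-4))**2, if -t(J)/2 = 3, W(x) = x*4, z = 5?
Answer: 5929/9 ≈ 658.78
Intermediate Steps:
W(x) = 4*x
t(J) = -6 (t(J) = -2*3 = -6)
q = -19/6 (q = -4 + 5/6 = -19/6 ≈ -3.1667)
D(P) = 13 - 13*P/6 (D(P) = (P - 6)*(-19/6 + 1) = (-6 + P)*(-13/6) = 13 - 13*P/6)
(4 + D(-4))**2 = (4 + (13 - 13/6*(-4)))**2 = (4 + (13 + 26/3))**2 = (4 + 65/3)**2 = (77/3)**2 = 5929/9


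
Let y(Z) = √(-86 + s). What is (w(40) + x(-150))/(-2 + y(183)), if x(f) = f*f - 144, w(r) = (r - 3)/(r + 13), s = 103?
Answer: 2369810/689 + 1184905*√17/689 ≈ 10530.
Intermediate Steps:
w(r) = (-3 + r)/(13 + r)
y(Z) = √17 (y(Z) = √(-86 + 103) = √17)
x(f) = -144 + f² (x(f) = f² - 144 = -144 + f²)
(w(40) + x(-150))/(-2 + y(183)) = ((-3 + 40)/(13 + 40) + (-144 + (-150)²))/(-2 + √17) = (37/53 + (-144 + 22500))/(-2 + √17) = ((1/53)*37 + 22356)/(-2 + √17) = (37/53 + 22356)/(-2 + √17) = 1184905/(53*(-2 + √17))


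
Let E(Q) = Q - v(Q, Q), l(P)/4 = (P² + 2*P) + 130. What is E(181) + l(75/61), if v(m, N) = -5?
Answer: 2686126/3721 ≈ 721.88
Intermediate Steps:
l(P) = 520 + 4*P² + 8*P (l(P) = 4*((P² + 2*P) + 130) = 4*(130 + P² + 2*P) = 520 + 4*P² + 8*P)
E(Q) = 5 + Q (E(Q) = Q - 1*(-5) = Q + 5 = 5 + Q)
E(181) + l(75/61) = (5 + 181) + (520 + 4*(75/61)² + 8*(75/61)) = 186 + (520 + 4*(75*(1/61))² + 8*(75*(1/61))) = 186 + (520 + 4*(75/61)² + 8*(75/61)) = 186 + (520 + 4*(5625/3721) + 600/61) = 186 + (520 + 22500/3721 + 600/61) = 186 + 1994020/3721 = 2686126/3721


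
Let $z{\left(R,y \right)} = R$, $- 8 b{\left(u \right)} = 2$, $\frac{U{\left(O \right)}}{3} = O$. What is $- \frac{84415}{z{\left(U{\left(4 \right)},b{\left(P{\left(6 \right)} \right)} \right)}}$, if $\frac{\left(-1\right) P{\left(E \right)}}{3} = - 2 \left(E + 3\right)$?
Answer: $- \frac{84415}{12} \approx -7034.6$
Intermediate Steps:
$U{\left(O \right)} = 3 O$
$P{\left(E \right)} = 18 + 6 E$ ($P{\left(E \right)} = - 3 \left(- 2 \left(E + 3\right)\right) = - 3 \left(- 2 \left(3 + E\right)\right) = - 3 \left(-6 - 2 E\right) = 18 + 6 E$)
$b{\left(u \right)} = - \frac{1}{4}$ ($b{\left(u \right)} = \left(- \frac{1}{8}\right) 2 = - \frac{1}{4}$)
$- \frac{84415}{z{\left(U{\left(4 \right)},b{\left(P{\left(6 \right)} \right)} \right)}} = - \frac{84415}{3 \cdot 4} = - \frac{84415}{12}$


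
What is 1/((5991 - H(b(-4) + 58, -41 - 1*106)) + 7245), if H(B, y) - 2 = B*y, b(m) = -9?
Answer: 1/20437 ≈ 4.8931e-5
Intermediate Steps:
H(B, y) = 2 + B*y
1/((5991 - H(b(-4) + 58, -41 - 1*106)) + 7245) = 1/((5991 - (2 + (-9 + 58)*(-41 - 1*106))) + 7245) = 1/((5991 - (2 + 49*(-41 - 106))) + 7245) = 1/((5991 - (2 + 49*(-147))) + 7245) = 1/((5991 - (2 - 7203)) + 7245) = 1/((5991 - 1*(-7201)) + 7245) = 1/((5991 + 7201) + 7245) = 1/(13192 + 7245) = 1/20437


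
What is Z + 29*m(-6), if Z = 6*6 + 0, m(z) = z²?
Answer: 1080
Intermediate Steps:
Z = 36 (Z = 36 + 0 = 36)
Z + 29*m(-6) = 36 + 29*(-6)² = 36 + 29*36 = 36 + 1044 = 1080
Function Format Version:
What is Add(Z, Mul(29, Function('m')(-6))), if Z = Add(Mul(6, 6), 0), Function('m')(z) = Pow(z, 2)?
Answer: 1080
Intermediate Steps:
Z = 36 (Z = Add(36, 0) = 36)
Add(Z, Mul(29, Function('m')(-6))) = Add(36, Mul(29, Pow(-6, 2))) = Add(36, Mul(29, 36)) = Add(36, 1044) = 1080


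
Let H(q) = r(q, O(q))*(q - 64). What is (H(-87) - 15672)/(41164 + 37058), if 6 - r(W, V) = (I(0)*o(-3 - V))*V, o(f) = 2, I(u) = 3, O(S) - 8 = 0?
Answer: -1555/13037 ≈ -0.11928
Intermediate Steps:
O(S) = 8 (O(S) = 8 + 0 = 8)
r(W, V) = 6 - 6*V (r(W, V) = 6 - 3*2*V = 6 - 6*V)
H(q) = 2688 - 42*q (H(q) = (6 - 6*8)*(q - 64) = (6 - 48)*(-64 + q) = -42*(-64 + q) = 2688 - 42*q)
(H(-87) - 15672)/(41164 + 37058) = ((2688 - 42*(-87)) - 15672)/(41164 + 37058) = ((2688 + 3654) - 15672)/78222 = (6342 - 15672)*(1/78222) = -9330*1/78222 = -1555/13037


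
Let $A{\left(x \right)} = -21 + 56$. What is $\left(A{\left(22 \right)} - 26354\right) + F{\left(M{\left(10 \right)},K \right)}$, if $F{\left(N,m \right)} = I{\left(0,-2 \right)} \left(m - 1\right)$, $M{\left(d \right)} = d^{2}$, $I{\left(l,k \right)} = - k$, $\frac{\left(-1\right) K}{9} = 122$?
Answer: $-28517$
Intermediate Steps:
$K = -1098$ ($K = \left(-9\right) 122 = -1098$)
$A{\left(x \right)} = 35$
$F{\left(N,m \right)} = -2 + 2 m$ ($F{\left(N,m \right)} = \left(-1\right) \left(-2\right) \left(m - 1\right) = 2 \left(-1 + m\right) = -2 + 2 m$)
$\left(A{\left(22 \right)} - 26354\right) + F{\left(M{\left(10 \right)},K \right)} = \left(35 - 26354\right) + \left(-2 + 2 \left(-1098\right)\right) = -26319 - 2198 = -28517$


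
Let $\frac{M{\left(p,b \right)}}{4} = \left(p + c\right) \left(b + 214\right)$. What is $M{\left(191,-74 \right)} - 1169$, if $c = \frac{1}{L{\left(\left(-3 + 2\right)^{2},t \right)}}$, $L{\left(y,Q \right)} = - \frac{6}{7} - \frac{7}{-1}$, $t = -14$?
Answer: $\frac{4552933}{43} \approx 1.0588 \cdot 10^{5}$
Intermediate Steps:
$L{\left(y,Q \right)} = \frac{43}{7}$ ($L{\left(y,Q \right)} = \left(-6\right) \frac{1}{7} - -7 = - \frac{6}{7} + 7 = \frac{43}{7}$)
$c = \frac{7}{43}$ ($c = \frac{1}{\frac{43}{7}} = \frac{7}{43} \approx 0.16279$)
$M{\left(p,b \right)} = 4 \left(214 + b\right) \left(\frac{7}{43} + p\right)$ ($M{\left(p,b \right)} = 4 \left(p + \frac{7}{43}\right) \left(b + 214\right) = 4 \left(\frac{7}{43} + p\right) \left(214 + b\right) = 4 \left(214 + b\right) \left(\frac{7}{43} + p\right)$)
$M{\left(191,-74 \right)} - 1169 = \left(\frac{5992}{43} + 856 \cdot 191 + \frac{28}{43} \left(-74\right) + 4 \left(-74\right) 191\right) - 1169 = \left(\frac{5992}{43} + 163496 - \frac{2072}{43} - 56536\right) - 1169 = \frac{4603200}{43} - 1169 = \frac{4552933}{43}$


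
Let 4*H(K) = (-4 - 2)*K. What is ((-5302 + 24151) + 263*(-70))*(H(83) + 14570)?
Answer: 12683149/2 ≈ 6.3416e+6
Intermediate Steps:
H(K) = -3*K/2 (H(K) = ((-4 - 2)*K)/4 = (-6*K)/4 = -3*K/2)
((-5302 + 24151) + 263*(-70))*(H(83) + 14570) = ((-5302 + 24151) + 263*(-70))*(-3/2*83 + 14570) = (18849 - 18410)*(-249/2 + 14570) = 439*(28891/2) = 12683149/2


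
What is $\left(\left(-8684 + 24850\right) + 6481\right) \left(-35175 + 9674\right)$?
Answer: $-577521147$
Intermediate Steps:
$\left(\left(-8684 + 24850\right) + 6481\right) \left(-35175 + 9674\right) = \left(16166 + 6481\right) \left(-25501\right) = 22647 \left(-25501\right) = -577521147$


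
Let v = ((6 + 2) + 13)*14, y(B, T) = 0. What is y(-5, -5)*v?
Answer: 0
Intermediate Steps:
v = 294 (v = (8 + 13)*14 = 21*14 = 294)
y(-5, -5)*v = 0*294 = 0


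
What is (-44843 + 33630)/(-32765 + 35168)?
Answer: -11213/2403 ≈ -4.6663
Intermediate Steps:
(-44843 + 33630)/(-32765 + 35168) = -11213/2403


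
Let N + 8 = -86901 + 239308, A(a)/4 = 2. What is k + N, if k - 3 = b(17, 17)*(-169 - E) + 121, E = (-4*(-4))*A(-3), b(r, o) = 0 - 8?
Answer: 154899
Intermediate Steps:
A(a) = 8 (A(a) = 4*2 = 8)
b(r, o) = -8
E = 128 (E = -4*(-4)*8 = 16*8 = 128)
N = 152399 (N = -8 + (-86901 + 239308) = -8 + 152407 = 152399)
k = 2500 (k = 3 + (-8*(-169 - 1*128) + 121) = 3 + (-8*(-169 - 128) + 121) = 3 + (-8*(-297) + 121) = 3 + (2376 + 121) = 3 + 2497 = 2500)
k + N = 2500 + 152399 = 154899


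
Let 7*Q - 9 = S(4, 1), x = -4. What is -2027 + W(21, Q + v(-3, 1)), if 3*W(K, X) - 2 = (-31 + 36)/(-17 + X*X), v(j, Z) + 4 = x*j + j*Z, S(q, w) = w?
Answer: -7245923/3576 ≈ -2026.3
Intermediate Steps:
Q = 10/7 (Q = 9/7 + (⅐)*1 = 9/7 + ⅐ = 10/7 ≈ 1.4286)
v(j, Z) = -4 - 4*j + Z*j (v(j, Z) = -4 + (-4*j + j*Z) = -4 + (-4*j + Z*j) = -4 - 4*j + Z*j)
W(K, X) = ⅔ + 5/(3*(-17 + X²)) (W(K, X) = ⅔ + ((-31 + 36)/(-17 + X*X))/3 = ⅔ + (5/(-17 + X²))/3 = ⅔ + 5/(3*(-17 + X²)))
-2027 + W(21, Q + v(-3, 1)) = -2027 + (-29 + 2*(10/7 + (-4 - 4*(-3) + 1*(-3)))²)/(3*(-17 + (10/7 + (-4 - 4*(-3) + 1*(-3)))²)) = -2027 + (-29 + 2*(10/7 + (-4 + 12 - 3))²)/(3*(-17 + (10/7 + (-4 + 12 - 3))²)) = -2027 + (-29 + 2*(10/7 + 5)²)/(3*(-17 + (10/7 + 5)²)) = -2027 + (-29 + 2*(45/7)²)/(3*(-17 + (45/7)²)) = -2027 + (-29 + 2*(2025/49))/(3*(-17 + 2025/49)) = -2027 + (-29 + 4050/49)/(3*(1192/49)) = -2027 + (⅓)*(49/1192)*(2629/49) = -2027 + 2629/3576 = -7245923/3576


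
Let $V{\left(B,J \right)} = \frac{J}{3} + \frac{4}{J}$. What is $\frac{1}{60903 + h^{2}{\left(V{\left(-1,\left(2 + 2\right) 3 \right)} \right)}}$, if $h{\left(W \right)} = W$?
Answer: $\frac{9}{548296} \approx 1.6415 \cdot 10^{-5}$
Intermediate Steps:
$V{\left(B,J \right)} = \frac{4}{J} + \frac{J}{3}$ ($V{\left(B,J \right)} = J \frac{1}{3} + \frac{4}{J} = \frac{J}{3} + \frac{4}{J} = \frac{4}{J} + \frac{J}{3}$)
$\frac{1}{60903 + h^{2}{\left(V{\left(-1,\left(2 + 2\right) 3 \right)} \right)}} = \frac{1}{60903 + \left(\frac{4}{\left(2 + 2\right) 3} + \frac{\left(2 + 2\right) 3}{3}\right)^{2}} = \frac{1}{60903 + \left(\frac{4}{4 \cdot 3} + \frac{4 \cdot 3}{3}\right)^{2}} = \frac{1}{60903 + \left(\frac{4}{12} + \frac{1}{3} \cdot 12\right)^{2}} = \frac{1}{60903 + \left(4 \cdot \frac{1}{12} + 4\right)^{2}} = \frac{1}{60903 + \left(\frac{1}{3} + 4\right)^{2}} = \frac{1}{60903 + \left(\frac{13}{3}\right)^{2}} = \frac{1}{60903 + \frac{169}{9}} = \frac{1}{\frac{548296}{9}} = \frac{9}{548296}$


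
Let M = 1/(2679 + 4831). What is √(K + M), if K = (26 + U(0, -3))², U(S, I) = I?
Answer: √29835660410/7510 ≈ 23.000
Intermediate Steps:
K = 529 (K = (26 - 3)² = 23² = 529)
M = 1/7510 ≈ 0.00013316
√(K + M) = √(529 + 1/7510) = √(3972791/7510) = √29835660410/7510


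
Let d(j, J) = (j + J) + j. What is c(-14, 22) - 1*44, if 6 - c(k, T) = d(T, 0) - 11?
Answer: -71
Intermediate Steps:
d(j, J) = J + 2*j (d(j, J) = (J + j) + j = J + 2*j)
c(k, T) = 17 - 2*T (c(k, T) = 6 - ((0 + 2*T) - 11) = 6 - (2*T - 11) = 6 - (-11 + 2*T) = 6 + (11 - 2*T) = 17 - 2*T)
c(-14, 22) - 1*44 = (17 - 2*22) - 1*44 = (17 - 44) - 44 = -27 - 44 = -71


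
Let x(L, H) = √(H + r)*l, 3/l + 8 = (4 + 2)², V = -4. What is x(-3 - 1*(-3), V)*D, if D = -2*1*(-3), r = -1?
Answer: 9*I*√5/14 ≈ 1.4375*I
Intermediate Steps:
l = 3/28 (l = 3/(-8 + (4 + 2)²) = 3/(-8 + 6²) = 3/(-8 + 36) = 3/28 ≈ 0.10714)
x(L, H) = 3*√(-1 + H)/28 (x(L, H) = √(H - 1)*(3/28) = √(-1 + H)*(3/28) = 3*√(-1 + H)/28)
D = 6 (D = -2*(-3) = 6)
x(-3 - 1*(-3), V)*D = (3*√(-1 - 4)/28)*6 = (3*√(-5)/28)*6 = (3*(I*√5)/28)*6 = (3*I*√5/28)*6 = 9*I*√5/14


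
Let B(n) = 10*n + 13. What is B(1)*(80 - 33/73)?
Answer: 133561/73 ≈ 1829.6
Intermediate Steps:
B(n) = 13 + 10*n
B(1)*(80 - 33/73) = (13 + 10*1)*(80 - 33/73) = (13 + 10)*(80 - 33*1/73) = 23*(80 - 33/73) = 23*(5807/73) = 133561/73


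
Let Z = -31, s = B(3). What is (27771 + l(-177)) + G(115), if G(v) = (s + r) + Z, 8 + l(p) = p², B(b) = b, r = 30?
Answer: 59094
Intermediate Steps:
s = 3
l(p) = -8 + p²
G(v) = 2 (G(v) = (3 + 30) - 31 = 33 - 31 = 2)
(27771 + l(-177)) + G(115) = (27771 + (-8 + (-177)²)) + 2 = (27771 + (-8 + 31329)) + 2 = (27771 + 31321) + 2 = 59092 + 2 = 59094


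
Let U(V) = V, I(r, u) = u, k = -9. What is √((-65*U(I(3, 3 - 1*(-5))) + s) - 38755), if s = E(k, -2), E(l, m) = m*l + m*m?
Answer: I*√39253 ≈ 198.12*I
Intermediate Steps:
E(l, m) = m² + l*m (E(l, m) = l*m + m² = m² + l*m)
s = 22 (s = -2*(-9 - 2) = -2*(-11) = 22)
√((-65*U(I(3, 3 - 1*(-5))) + s) - 38755) = √((-65*(3 - 1*(-5)) + 22) - 38755) = √((-65*(3 + 5) + 22) - 38755) = √((-65*8 + 22) - 38755) = √((-520 + 22) - 38755) = √(-498 - 38755) = √(-39253) = I*√39253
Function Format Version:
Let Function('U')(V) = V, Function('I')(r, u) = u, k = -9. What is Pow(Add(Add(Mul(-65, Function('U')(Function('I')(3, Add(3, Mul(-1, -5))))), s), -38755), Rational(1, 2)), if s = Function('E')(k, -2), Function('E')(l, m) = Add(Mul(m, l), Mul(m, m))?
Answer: Mul(I, Pow(39253, Rational(1, 2))) ≈ Mul(198.12, I)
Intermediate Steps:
Function('E')(l, m) = Add(Pow(m, 2), Mul(l, m)) (Function('E')(l, m) = Add(Mul(l, m), Pow(m, 2)) = Add(Pow(m, 2), Mul(l, m)))
s = 22 (s = Mul(-2, Add(-9, -2)) = Mul(-2, -11) = 22)
Pow(Add(Add(Mul(-65, Function('U')(Function('I')(3, Add(3, Mul(-1, -5))))), s), -38755), Rational(1, 2)) = Pow(Add(Add(Mul(-65, Add(3, Mul(-1, -5))), 22), -38755), Rational(1, 2)) = Pow(Add(Add(Mul(-65, Add(3, 5)), 22), -38755), Rational(1, 2)) = Pow(Add(Add(Mul(-65, 8), 22), -38755), Rational(1, 2)) = Pow(Add(Add(-520, 22), -38755), Rational(1, 2)) = Pow(Add(-498, -38755), Rational(1, 2)) = Pow(-39253, Rational(1, 2)) = Mul(I, Pow(39253, Rational(1, 2)))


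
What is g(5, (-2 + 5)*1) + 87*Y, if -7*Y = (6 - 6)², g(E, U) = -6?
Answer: -6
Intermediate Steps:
Y = 0 (Y = -(6 - 6)²/7 = -⅐*0² = -⅐*0 = 0)
g(5, (-2 + 5)*1) + 87*Y = -6 + 87*0 = -6 + 0 = -6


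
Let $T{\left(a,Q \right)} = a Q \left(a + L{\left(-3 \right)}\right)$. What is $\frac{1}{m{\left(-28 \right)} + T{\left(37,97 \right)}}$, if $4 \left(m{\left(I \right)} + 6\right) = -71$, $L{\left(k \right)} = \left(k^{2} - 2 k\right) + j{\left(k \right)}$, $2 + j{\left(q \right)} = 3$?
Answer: $\frac{4}{760773} \approx 5.2578 \cdot 10^{-6}$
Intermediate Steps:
$j{\left(q \right)} = 1$ ($j{\left(q \right)} = -2 + 3 = 1$)
$L{\left(k \right)} = 1 + k^{2} - 2 k$ ($L{\left(k \right)} = \left(k^{2} - 2 k\right) + 1 = 1 + k^{2} - 2 k$)
$T{\left(a,Q \right)} = Q a \left(16 + a\right)$ ($T{\left(a,Q \right)} = a Q \left(a + \left(1 + \left(-3\right)^{2} - -6\right)\right) = Q a \left(a + \left(1 + 9 + 6\right)\right) = Q a \left(a + 16\right) = Q a \left(16 + a\right)$)
$m{\left(I \right)} = - \frac{95}{4}$ ($m{\left(I \right)} = -6 + \frac{1}{4} \left(-71\right) = -6 - \frac{71}{4} = - \frac{95}{4}$)
$\frac{1}{m{\left(-28 \right)} + T{\left(37,97 \right)}} = \frac{1}{- \frac{95}{4} + 97 \cdot 37 \left(16 + 37\right)} = \frac{1}{- \frac{95}{4} + 97 \cdot 37 \cdot 53} = \frac{1}{- \frac{95}{4} + 190217} = \frac{1}{\frac{760773}{4}} = \frac{4}{760773}$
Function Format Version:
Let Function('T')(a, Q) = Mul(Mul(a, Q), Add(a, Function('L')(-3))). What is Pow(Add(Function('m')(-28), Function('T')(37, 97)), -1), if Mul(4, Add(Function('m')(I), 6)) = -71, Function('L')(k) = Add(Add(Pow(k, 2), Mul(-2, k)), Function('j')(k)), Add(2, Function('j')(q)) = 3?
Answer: Rational(4, 760773) ≈ 5.2578e-6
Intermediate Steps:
Function('j')(q) = 1 (Function('j')(q) = Add(-2, 3) = 1)
Function('L')(k) = Add(1, Pow(k, 2), Mul(-2, k)) (Function('L')(k) = Add(Add(Pow(k, 2), Mul(-2, k)), 1) = Add(1, Pow(k, 2), Mul(-2, k)))
Function('T')(a, Q) = Mul(Q, a, Add(16, a)) (Function('T')(a, Q) = Mul(Mul(a, Q), Add(a, Add(1, Pow(-3, 2), Mul(-2, -3)))) = Mul(Mul(Q, a), Add(a, Add(1, 9, 6))) = Mul(Mul(Q, a), Add(a, 16)) = Mul(Mul(Q, a), Add(16, a)) = Mul(Q, a, Add(16, a)))
Function('m')(I) = Rational(-95, 4) (Function('m')(I) = Add(-6, Mul(Rational(1, 4), -71)) = Add(-6, Rational(-71, 4)) = Rational(-95, 4))
Pow(Add(Function('m')(-28), Function('T')(37, 97)), -1) = Pow(Add(Rational(-95, 4), Mul(97, 37, Add(16, 37))), -1) = Pow(Add(Rational(-95, 4), Mul(97, 37, 53)), -1) = Pow(Add(Rational(-95, 4), 190217), -1) = Pow(Rational(760773, 4), -1) = Rational(4, 760773)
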